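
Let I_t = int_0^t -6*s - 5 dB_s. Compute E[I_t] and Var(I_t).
E[I_t] = 0; Var(I_t) = t*(12*t^2 + 30*t + 25)

The Itô integral of a deterministic integrand f(s) has mean 0 because each increment f(s) * (B_{s+ds} - B_s) has mean 0. By the Itô isometry:
  Var( int_0^t f(s) dB_s ) = E[ (int_0^t f(s) dB_s)^2 ] = int_0^t f(s)^2 ds.
Here f(s) = -6*s - 5, so f(s)^2 = (6*s + 5)^2. Integrate:
  int_0^t ((6*s + 5)^2) ds = t*(12*t^2 + 30*t + 25).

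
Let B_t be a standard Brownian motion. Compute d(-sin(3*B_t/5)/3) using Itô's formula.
d(-sin(3*B_t/5)/3) = (3*sin(3*B_t/5)/50) dt + (-cos(3*B_t/5)/5) dB_t

Itô's formula for f(B_t) gives d f(B_t) = f'(B_t) dB_t + (1/2) f''(B_t) dt. Compute derivatives of f(x) = -sin(3*x/5)/3:
  f'(x)  = -cos(3*x/5)/5
  f''(x) = 3*sin(3*x/5)/25
Substitute x = B_t and multiply the f'' term by 1/2:
  drift     = (1/2) * (3*sin(3*x/5)/25) evaluated at B_t = 3*sin(3*B_t/5)/50
  diffusion = (-cos(3*x/5)/5) evaluated at B_t = -cos(3*B_t/5)/5
Therefore d(-sin(3*B_t/5)/3) = (3*sin(3*B_t/5)/50) dt + (-cos(3*B_t/5)/5) dB_t.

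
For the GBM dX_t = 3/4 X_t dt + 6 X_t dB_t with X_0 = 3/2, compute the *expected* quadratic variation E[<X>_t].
E[<X>_t] = 54*exp(75*t/2)/25 - 54/25

<X>_t = int_0^t (6 * X_s)^2 ds. Taking expectation inside the integral: E[<X>_t] = 6^2 * int_0^t E[X_s^2] ds. For GBM, E[X_s^2] = x_0^2 * exp((2 mu + sigma^2) s). Integrating:
  E[<X>_t] = 6^2 * (3/2)^2 * (exp((2*(3/4) + 6^2) t) - 1) / (2*(3/4) + 6^2)
           = 6^2 * (3/2)^2 * (exp((75/2) t) - 1) / (75/2) = 54*exp(75*t/2)/25 - 54/25.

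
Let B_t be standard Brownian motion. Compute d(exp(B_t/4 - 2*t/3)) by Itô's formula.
d(exp(B_t/4 - 2*t/3)) = (-61*exp(B_t/4 - 2*t/3)/96) dt + (exp(B_t/4 - 2*t/3)/4) dB_t

Itô's formula for f(t, x): d f(t, B_t) = (f_t + (1/2) f_xx) dt + f_x dB_t. Compute partials of f(t, x) = exp(-2*t/3 + x/4):
  f_t(t,x)  = -2*exp(-2*t/3 + x/4)/3
  f_x(t,x)  = exp(-2*t/3 + x/4)/4
  f_xx(t,x) = exp(-2*t/3 + x/4)/16
Assemble drift = f_t + (1/2) f_xx = -61*exp(-2*t/3 + x/4)/96 and diffusion = f_x = exp(-2*t/3 + x/4)/4. Substituting x = B_t:
  d(exp(B_t/4 - 2*t/3)) = (-61*exp(B_t/4 - 2*t/3)/96) dt + (exp(B_t/4 - 2*t/3)/4) dB_t.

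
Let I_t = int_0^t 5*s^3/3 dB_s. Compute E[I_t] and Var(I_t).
E[I_t] = 0; Var(I_t) = 25*t^7/63

The Itô integral of a deterministic integrand f(s) has mean 0 because each increment f(s) * (B_{s+ds} - B_s) has mean 0. By the Itô isometry:
  Var( int_0^t f(s) dB_s ) = E[ (int_0^t f(s) dB_s)^2 ] = int_0^t f(s)^2 ds.
Here f(s) = 5*s^3/3, so f(s)^2 = 25*s^6/9. Integrate:
  int_0^t (25*s^6/9) ds = 25*t^7/63.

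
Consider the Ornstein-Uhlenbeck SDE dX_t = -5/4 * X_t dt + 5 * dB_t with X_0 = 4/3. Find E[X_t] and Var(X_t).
E[X_t] = 4*exp(-5*t/4)/3; Var(X_t) = 10 - 10*exp(-5*t/2)

The OU SDE dX = -theta X dt + sigma dB admits the integrating factor exp(theta t): d(exp(theta t) X_t) = sigma exp(theta t) dB_t. Integrating from 0 to t:
  X_t = x_0 * exp(-theta t) + sigma * int_0^t exp(-theta (t-s)) dB_s.
The Itô integral has mean 0 and (by the Itô isometry) variance sigma^2 * int_0^t exp(-2 theta (t - s)) ds = sigma^2 * (1 - exp(-2 theta t)) / (2 theta).
With theta = 5/4, sigma = 5, x_0 = 4/3:
  E[X_t] = 4/3 * exp(-5/4 t) = 4*exp(-5*t/4)/3
  Var(X_t) = (5)^2 * (1 - exp(-2*5/4 t)) / (2 * 5/4) = 10 - 10*exp(-5*t/2).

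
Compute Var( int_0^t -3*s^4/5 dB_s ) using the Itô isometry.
Var = t^9/25

The Itô integral of a deterministic integrand f(s) has mean 0 because each increment f(s) * (B_{s+ds} - B_s) has mean 0. By the Itô isometry:
  Var( int_0^t f(s) dB_s ) = E[ (int_0^t f(s) dB_s)^2 ] = int_0^t f(s)^2 ds.
Here f(s) = -3*s^4/5, so f(s)^2 = 9*s^8/25. Integrate:
  int_0^t (9*s^8/25) ds = t^9/25.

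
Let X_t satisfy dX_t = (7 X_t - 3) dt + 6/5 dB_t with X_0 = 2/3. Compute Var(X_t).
Var(X_t) = 18*exp(14*t)/175 - 18/175

The variance V(t) = Var(X_t) satisfies V'(t) = 2 a V(t) + c^2 with V(0) = 0 (drift coefficient is linear in X, diffusion is constant). With a = 7, c = 6/5, the solution is
  V(t) = (c^2 / (2 a)) * (exp(2 a t) - 1)
       = ((6/5)^2 / (2*7)) * (exp(14 t) - 1)
       = 18*exp(14*t)/175 - 18/175.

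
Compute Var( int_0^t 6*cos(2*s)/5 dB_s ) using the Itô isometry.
Var = 18*t/25 + 9*sin(4*t)/50

The Itô integral of a deterministic integrand f(s) has mean 0 because each increment f(s) * (B_{s+ds} - B_s) has mean 0. By the Itô isometry:
  Var( int_0^t f(s) dB_s ) = E[ (int_0^t f(s) dB_s)^2 ] = int_0^t f(s)^2 ds.
Here f(s) = 6*cos(2*s)/5, so f(s)^2 = 36*cos(2*s)^2/25. Integrate:
  int_0^t (36*cos(2*s)^2/25) ds = 18*t/25 + 9*sin(4*t)/50.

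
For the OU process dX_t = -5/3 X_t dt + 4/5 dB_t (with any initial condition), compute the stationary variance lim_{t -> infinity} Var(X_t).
lim Var(X_t) = 24/125

The OU SDE dX = -theta X dt + sigma dB admits the integrating factor exp(theta t): d(exp(theta t) X_t) = sigma exp(theta t) dB_t. Integrating from 0 to t gives X_t = x_0 * exp(-theta t) + sigma * int_0^t exp(-theta (t-s)) dB_s for any initial x_0. The Itô integral has variance (by the Itô isometry) sigma^2 * int_0^t exp(-2 theta (t - s)) ds = sigma^2 * (1 - exp(-2 theta t)) / (2 theta), independent of x_0.
With theta = 5/3, sigma = 4/5:
  Var(X_t) = (4/5)^2 * (1 - exp(-2*5/3 t)) / (2 * 5/3) = 24/125 - 24*exp(-10*t/3)/125.
As t -> infinity, exp(-2*5/3 t) -> 0, so the stationary variance is sigma^2 / (2 theta) = 24/125.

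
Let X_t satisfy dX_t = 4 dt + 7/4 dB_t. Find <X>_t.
<X>_t = 49*t/16

For an Itô process dX_t = a(t) dt + b(t) dB_t, the quadratic variation is <X>_t = int_0^t b(s)^2 ds (the drift term does not contribute). Here b(s) = 7/4, so
  b(s)^2 = 49/16.
Integrating from 0 to t:
  <X>_t = int_0^t (49/16) ds = 49*t/16.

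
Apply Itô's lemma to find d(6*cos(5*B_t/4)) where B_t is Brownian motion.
d(6*cos(5*B_t/4)) = (-75*cos(5*B_t/4)/16) dt + (-15*sin(5*B_t/4)/2) dB_t

Itô's formula for f(B_t) gives d f(B_t) = f'(B_t) dB_t + (1/2) f''(B_t) dt. Compute derivatives of f(x) = 6*cos(5*x/4):
  f'(x)  = -15*sin(5*x/4)/2
  f''(x) = -75*cos(5*x/4)/8
Substitute x = B_t and multiply the f'' term by 1/2:
  drift     = (1/2) * (-75*cos(5*x/4)/8) evaluated at B_t = -75*cos(5*B_t/4)/16
  diffusion = (-15*sin(5*x/4)/2) evaluated at B_t = -15*sin(5*B_t/4)/2
Therefore d(6*cos(5*B_t/4)) = (-75*cos(5*B_t/4)/16) dt + (-15*sin(5*B_t/4)/2) dB_t.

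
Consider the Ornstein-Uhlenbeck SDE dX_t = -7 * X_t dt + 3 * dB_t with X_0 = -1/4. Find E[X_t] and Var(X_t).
E[X_t] = -exp(-7*t)/4; Var(X_t) = 9/14 - 9*exp(-14*t)/14

The OU SDE dX = -theta X dt + sigma dB admits the integrating factor exp(theta t): d(exp(theta t) X_t) = sigma exp(theta t) dB_t. Integrating from 0 to t:
  X_t = x_0 * exp(-theta t) + sigma * int_0^t exp(-theta (t-s)) dB_s.
The Itô integral has mean 0 and (by the Itô isometry) variance sigma^2 * int_0^t exp(-2 theta (t - s)) ds = sigma^2 * (1 - exp(-2 theta t)) / (2 theta).
With theta = 7, sigma = 3, x_0 = -1/4:
  E[X_t] = -1/4 * exp(-7 t) = -exp(-7*t)/4
  Var(X_t) = (3)^2 * (1 - exp(-2*7 t)) / (2 * 7) = 9/14 - 9*exp(-14*t)/14.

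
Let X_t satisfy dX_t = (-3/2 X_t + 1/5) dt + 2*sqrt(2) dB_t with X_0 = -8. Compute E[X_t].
E[X_t] = 2/15 - 122*exp(-3*t/2)/15

Taking expectations and using E[dB_t] = 0, the mean m(t) = E[X_t] satisfies the ODE m'(t) = a m(t) + b with m(0) = x_0. With a = -3/2, b = 1/5, x_0 = -8, the solution is
  m(t) = x_0 * exp(a t) + (b/a) * (exp(a t) - 1)
       = (-8) * exp((-3/2) t) + ((1/5)/(-3/2)) * (exp((-3/2) t) - 1)
       = 2/15 - 122*exp(-3*t/2)/15.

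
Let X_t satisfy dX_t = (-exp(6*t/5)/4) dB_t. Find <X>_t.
<X>_t = 5*exp(12*t/5)/192 - 5/192

For an Itô process dX_t = a(t) dt + b(t) dB_t, the quadratic variation is <X>_t = int_0^t b(s)^2 ds (the drift term does not contribute). Here b(s) = -exp(6*s/5)/4, so
  b(s)^2 = exp(12*s/5)/16.
Integrating from 0 to t:
  <X>_t = int_0^t (exp(12*s/5)/16) ds = 5*exp(12*t/5)/192 - 5/192.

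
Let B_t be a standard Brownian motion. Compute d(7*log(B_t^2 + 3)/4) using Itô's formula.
d(7*log(B_t^2 + 3)/4) = (7*(3 - B_t^2)/(4*(B_t^2 + 3)^2)) dt + (7*B_t/(2*(B_t^2 + 3))) dB_t

Itô's formula for f(B_t) gives d f(B_t) = f'(B_t) dB_t + (1/2) f''(B_t) dt. Compute derivatives of f(x) = 7*log(x^2 + 3)/4:
  f'(x)  = 7*x/(2*(x^2 + 3))
  f''(x) = 7*(3 - x^2)/(2*(x^2 + 3)^2)
Substitute x = B_t and multiply the f'' term by 1/2:
  drift     = (1/2) * (7*(3 - x^2)/(2*(x^2 + 3)^2)) evaluated at B_t = 7*(3 - B_t^2)/(4*(B_t^2 + 3)^2)
  diffusion = (7*x/(2*(x^2 + 3))) evaluated at B_t = 7*B_t/(2*(B_t^2 + 3))
Therefore d(7*log(B_t^2 + 3)/4) = (7*(3 - B_t^2)/(4*(B_t^2 + 3)^2)) dt + (7*B_t/(2*(B_t^2 + 3))) dB_t.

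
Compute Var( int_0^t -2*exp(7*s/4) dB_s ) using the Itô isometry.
Var = 8*exp(7*t/2)/7 - 8/7

The Itô integral of a deterministic integrand f(s) has mean 0 because each increment f(s) * (B_{s+ds} - B_s) has mean 0. By the Itô isometry:
  Var( int_0^t f(s) dB_s ) = E[ (int_0^t f(s) dB_s)^2 ] = int_0^t f(s)^2 ds.
Here f(s) = -2*exp(7*s/4), so f(s)^2 = 4*exp(7*s/2). Integrate:
  int_0^t (4*exp(7*s/2)) ds = 8*exp(7*t/2)/7 - 8/7.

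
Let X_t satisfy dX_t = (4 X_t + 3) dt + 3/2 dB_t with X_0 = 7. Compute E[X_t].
E[X_t] = 31*exp(4*t)/4 - 3/4

Taking expectations and using E[dB_t] = 0, the mean m(t) = E[X_t] satisfies the ODE m'(t) = a m(t) + b with m(0) = x_0. With a = 4, b = 3, x_0 = 7, the solution is
  m(t) = x_0 * exp(a t) + (b/a) * (exp(a t) - 1)
       = 7 * exp(4 t) + (3/4) * (exp(4 t) - 1)
       = 31*exp(4*t)/4 - 3/4.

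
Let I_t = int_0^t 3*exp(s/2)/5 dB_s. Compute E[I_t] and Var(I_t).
E[I_t] = 0; Var(I_t) = 9*exp(t)/25 - 9/25

The Itô integral of a deterministic integrand f(s) has mean 0 because each increment f(s) * (B_{s+ds} - B_s) has mean 0. By the Itô isometry:
  Var( int_0^t f(s) dB_s ) = E[ (int_0^t f(s) dB_s)^2 ] = int_0^t f(s)^2 ds.
Here f(s) = 3*exp(s/2)/5, so f(s)^2 = 9*exp(s)/25. Integrate:
  int_0^t (9*exp(s)/25) ds = 9*exp(t)/25 - 9/25.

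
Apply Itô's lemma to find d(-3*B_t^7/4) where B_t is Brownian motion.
d(-3*B_t^7/4) = (-63*B_t^5/4) dt + (-21*B_t^6/4) dB_t

Itô's formula for f(B_t) gives d f(B_t) = f'(B_t) dB_t + (1/2) f''(B_t) dt. Compute derivatives of f(x) = -3*x^7/4:
  f'(x)  = -21*x^6/4
  f''(x) = -63*x^5/2
Substitute x = B_t and multiply the f'' term by 1/2:
  drift     = (1/2) * (-63*x^5/2) evaluated at B_t = -63*B_t^5/4
  diffusion = (-21*x^6/4) evaluated at B_t = -21*B_t^6/4
Therefore d(-3*B_t^7/4) = (-63*B_t^5/4) dt + (-21*B_t^6/4) dB_t.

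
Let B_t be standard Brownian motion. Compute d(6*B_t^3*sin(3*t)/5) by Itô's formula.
d(6*B_t^3*sin(3*t)/5) = (18*B_t*(B_t^2*cos(3*t) + sin(3*t))/5) dt + (18*B_t^2*sin(3*t)/5) dB_t

Itô's formula for f(t, x): d f(t, B_t) = (f_t + (1/2) f_xx) dt + f_x dB_t. Compute partials of f(t, x) = 6*x^3*sin(3*t)/5:
  f_t(t,x)  = 18*x^3*cos(3*t)/5
  f_x(t,x)  = 18*x^2*sin(3*t)/5
  f_xx(t,x) = 36*x*sin(3*t)/5
Assemble drift = f_t + (1/2) f_xx = 18*x*(x^2*cos(3*t) + sin(3*t))/5 and diffusion = f_x = 18*x^2*sin(3*t)/5. Substituting x = B_t:
  d(6*B_t^3*sin(3*t)/5) = (18*B_t*(B_t^2*cos(3*t) + sin(3*t))/5) dt + (18*B_t^2*sin(3*t)/5) dB_t.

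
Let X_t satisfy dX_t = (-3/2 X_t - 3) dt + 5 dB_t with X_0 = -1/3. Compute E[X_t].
E[X_t] = -2 + 5*exp(-3*t/2)/3

Taking expectations and using E[dB_t] = 0, the mean m(t) = E[X_t] satisfies the ODE m'(t) = a m(t) + b with m(0) = x_0. With a = -3/2, b = -3, x_0 = -1/3, the solution is
  m(t) = x_0 * exp(a t) + (b/a) * (exp(a t) - 1)
       = (-1/3) * exp((-3/2) t) + ((-3)/(-3/2)) * (exp((-3/2) t) - 1)
       = -2 + 5*exp(-3*t/2)/3.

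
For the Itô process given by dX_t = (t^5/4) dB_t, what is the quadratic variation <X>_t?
<X>_t = t^11/176

For an Itô process dX_t = a(t) dt + b(t) dB_t, the quadratic variation is <X>_t = int_0^t b(s)^2 ds (the drift term does not contribute). Here b(s) = s^5/4, so
  b(s)^2 = s^10/16.
Integrating from 0 to t:
  <X>_t = int_0^t (s^10/16) ds = t^11/176.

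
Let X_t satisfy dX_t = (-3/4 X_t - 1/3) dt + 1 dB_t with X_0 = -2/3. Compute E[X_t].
E[X_t] = -4/9 - 2*exp(-3*t/4)/9

Taking expectations and using E[dB_t] = 0, the mean m(t) = E[X_t] satisfies the ODE m'(t) = a m(t) + b with m(0) = x_0. With a = -3/4, b = -1/3, x_0 = -2/3, the solution is
  m(t) = x_0 * exp(a t) + (b/a) * (exp(a t) - 1)
       = (-2/3) * exp((-3/4) t) + ((-1/3)/(-3/4)) * (exp((-3/4) t) - 1)
       = -4/9 - 2*exp(-3*t/4)/9.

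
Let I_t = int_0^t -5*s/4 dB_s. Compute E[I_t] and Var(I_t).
E[I_t] = 0; Var(I_t) = 25*t^3/48

The Itô integral of a deterministic integrand f(s) has mean 0 because each increment f(s) * (B_{s+ds} - B_s) has mean 0. By the Itô isometry:
  Var( int_0^t f(s) dB_s ) = E[ (int_0^t f(s) dB_s)^2 ] = int_0^t f(s)^2 ds.
Here f(s) = -5*s/4, so f(s)^2 = 25*s^2/16. Integrate:
  int_0^t (25*s^2/16) ds = 25*t^3/48.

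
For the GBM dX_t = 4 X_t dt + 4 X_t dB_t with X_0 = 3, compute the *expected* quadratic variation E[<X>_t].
E[<X>_t] = 6*exp(24*t) - 6

<X>_t = int_0^t (4 * X_s)^2 ds. Taking expectation inside the integral: E[<X>_t] = 4^2 * int_0^t E[X_s^2] ds. For GBM, E[X_s^2] = x_0^2 * exp((2 mu + sigma^2) s). Integrating:
  E[<X>_t] = 4^2 * 3^2 * (exp((2*4 + 4^2) t) - 1) / (2*4 + 4^2)
           = 4^2 * 3^2 * (exp(24 t) - 1) / 24 = 6*exp(24*t) - 6.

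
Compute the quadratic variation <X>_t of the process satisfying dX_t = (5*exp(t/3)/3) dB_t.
<X>_t = 25*exp(2*t/3)/6 - 25/6

For an Itô process dX_t = a(t) dt + b(t) dB_t, the quadratic variation is <X>_t = int_0^t b(s)^2 ds (the drift term does not contribute). Here b(s) = 5*exp(s/3)/3, so
  b(s)^2 = 25*exp(2*s/3)/9.
Integrating from 0 to t:
  <X>_t = int_0^t (25*exp(2*s/3)/9) ds = 25*exp(2*t/3)/6 - 25/6.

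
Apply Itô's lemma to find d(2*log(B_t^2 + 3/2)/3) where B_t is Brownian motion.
d(2*log(B_t^2 + 3/2)/3) = (4*(3 - 2*B_t^2)/(3*(2*B_t^2 + 3)^2)) dt + (8*B_t/(3*(2*B_t^2 + 3))) dB_t

Itô's formula for f(B_t) gives d f(B_t) = f'(B_t) dB_t + (1/2) f''(B_t) dt. Compute derivatives of f(x) = 2*log(x^2 + 3/2)/3:
  f'(x)  = 8*x/(3*(2*x^2 + 3))
  f''(x) = 8*(3 - 2*x^2)/(3*(2*x^2 + 3)^2)
Substitute x = B_t and multiply the f'' term by 1/2:
  drift     = (1/2) * (8*(3 - 2*x^2)/(3*(2*x^2 + 3)^2)) evaluated at B_t = 4*(3 - 2*B_t^2)/(3*(2*B_t^2 + 3)^2)
  diffusion = (8*x/(3*(2*x^2 + 3))) evaluated at B_t = 8*B_t/(3*(2*B_t^2 + 3))
Therefore d(2*log(B_t^2 + 3/2)/3) = (4*(3 - 2*B_t^2)/(3*(2*B_t^2 + 3)^2)) dt + (8*B_t/(3*(2*B_t^2 + 3))) dB_t.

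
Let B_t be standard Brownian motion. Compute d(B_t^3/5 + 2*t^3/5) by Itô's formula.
d(B_t^3/5 + 2*t^3/5) = (3*B_t/5 + 6*t^2/5) dt + (3*B_t^2/5) dB_t

Itô's formula for f(t, x): d f(t, B_t) = (f_t + (1/2) f_xx) dt + f_x dB_t. Compute partials of f(t, x) = 2*t^3/5 + x^3/5:
  f_t(t,x)  = 6*t^2/5
  f_x(t,x)  = 3*x^2/5
  f_xx(t,x) = 6*x/5
Assemble drift = f_t + (1/2) f_xx = 6*t^2/5 + 3*x/5 and diffusion = f_x = 3*x^2/5. Substituting x = B_t:
  d(B_t^3/5 + 2*t^3/5) = (3*B_t/5 + 6*t^2/5) dt + (3*B_t^2/5) dB_t.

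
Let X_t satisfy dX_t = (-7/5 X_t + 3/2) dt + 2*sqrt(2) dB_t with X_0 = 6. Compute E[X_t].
E[X_t] = 15/14 + 69*exp(-7*t/5)/14

Taking expectations and using E[dB_t] = 0, the mean m(t) = E[X_t] satisfies the ODE m'(t) = a m(t) + b with m(0) = x_0. With a = -7/5, b = 3/2, x_0 = 6, the solution is
  m(t) = x_0 * exp(a t) + (b/a) * (exp(a t) - 1)
       = 6 * exp((-7/5) t) + ((3/2)/(-7/5)) * (exp((-7/5) t) - 1)
       = 15/14 + 69*exp(-7*t/5)/14.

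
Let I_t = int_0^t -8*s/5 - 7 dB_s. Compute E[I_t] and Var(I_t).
E[I_t] = 0; Var(I_t) = t*(64*t^2 + 840*t + 3675)/75

The Itô integral of a deterministic integrand f(s) has mean 0 because each increment f(s) * (B_{s+ds} - B_s) has mean 0. By the Itô isometry:
  Var( int_0^t f(s) dB_s ) = E[ (int_0^t f(s) dB_s)^2 ] = int_0^t f(s)^2 ds.
Here f(s) = -8*s/5 - 7, so f(s)^2 = (8*s + 35)^2/25. Integrate:
  int_0^t ((8*s + 35)^2/25) ds = t*(64*t^2 + 840*t + 3675)/75.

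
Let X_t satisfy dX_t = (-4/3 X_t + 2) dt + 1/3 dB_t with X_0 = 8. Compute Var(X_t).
Var(X_t) = 1/24 - exp(-8*t/3)/24

The variance V(t) = Var(X_t) satisfies V'(t) = 2 a V(t) + c^2 with V(0) = 0 (drift coefficient is linear in X, diffusion is constant). With a = -4/3, c = 1/3, the solution is
  V(t) = (c^2 / (2 a)) * (exp(2 a t) - 1)
       = ((1/3)^2 / (2*(-4/3))) * (exp((-8/3) t) - 1)
       = 1/24 - exp(-8*t/3)/24.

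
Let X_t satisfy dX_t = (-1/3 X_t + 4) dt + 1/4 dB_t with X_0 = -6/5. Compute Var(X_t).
Var(X_t) = 3/32 - 3*exp(-2*t/3)/32

The variance V(t) = Var(X_t) satisfies V'(t) = 2 a V(t) + c^2 with V(0) = 0 (drift coefficient is linear in X, diffusion is constant). With a = -1/3, c = 1/4, the solution is
  V(t) = (c^2 / (2 a)) * (exp(2 a t) - 1)
       = ((1/4)^2 / (2*(-1/3))) * (exp((-2/3) t) - 1)
       = 3/32 - 3*exp(-2*t/3)/32.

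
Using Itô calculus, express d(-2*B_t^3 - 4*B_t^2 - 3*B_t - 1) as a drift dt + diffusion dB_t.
d(-2*B_t^3 - 4*B_t^2 - 3*B_t - 1) = (-6*B_t - 4) dt + (-6*B_t^2 - 8*B_t - 3) dB_t

Itô's formula for f(B_t) gives d f(B_t) = f'(B_t) dB_t + (1/2) f''(B_t) dt. Compute derivatives of f(x) = -2*x^3 - 4*x^2 - 3*x - 1:
  f'(x)  = -6*x^2 - 8*x - 3
  f''(x) = -12*x - 8
Substitute x = B_t and multiply the f'' term by 1/2:
  drift     = (1/2) * (-12*x - 8) evaluated at B_t = -6*B_t - 4
  diffusion = (-6*x^2 - 8*x - 3) evaluated at B_t = -6*B_t^2 - 8*B_t - 3
Therefore d(-2*B_t^3 - 4*B_t^2 - 3*B_t - 1) = (-6*B_t - 4) dt + (-6*B_t^2 - 8*B_t - 3) dB_t.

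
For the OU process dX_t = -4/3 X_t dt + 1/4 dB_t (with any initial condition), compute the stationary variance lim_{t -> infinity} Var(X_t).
lim Var(X_t) = 3/128

The OU SDE dX = -theta X dt + sigma dB admits the integrating factor exp(theta t): d(exp(theta t) X_t) = sigma exp(theta t) dB_t. Integrating from 0 to t gives X_t = x_0 * exp(-theta t) + sigma * int_0^t exp(-theta (t-s)) dB_s for any initial x_0. The Itô integral has variance (by the Itô isometry) sigma^2 * int_0^t exp(-2 theta (t - s)) ds = sigma^2 * (1 - exp(-2 theta t)) / (2 theta), independent of x_0.
With theta = 4/3, sigma = 1/4:
  Var(X_t) = (1/4)^2 * (1 - exp(-2*4/3 t)) / (2 * 4/3) = 3/128 - 3*exp(-8*t/3)/128.
As t -> infinity, exp(-2*4/3 t) -> 0, so the stationary variance is sigma^2 / (2 theta) = 3/128.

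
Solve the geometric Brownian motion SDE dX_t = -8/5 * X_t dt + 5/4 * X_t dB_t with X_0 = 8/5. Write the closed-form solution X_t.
X_t = 8/5 * exp((-381/160) * t + (5/4) * B_t)

For GBM dX = mu X dt + sigma X dB with X_0 = x_0, apply Itô to Y = log X: dY = (mu - sigma^2/2) dt + sigma dB, so Y_t = log(x_0) + (mu - sigma^2/2) t + sigma B_t and hence X_t = x_0 * exp((mu - sigma^2/2) t + sigma B_t).
With mu = -8/5, sigma = 5/4, x_0 = 8/5, this gives:
  X_t = 8/5 * exp((-381/160) * t + (5/4) * B_t).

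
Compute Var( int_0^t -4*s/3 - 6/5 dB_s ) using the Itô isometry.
Var = 4*t*(100*t^2 + 270*t + 243)/675

The Itô integral of a deterministic integrand f(s) has mean 0 because each increment f(s) * (B_{s+ds} - B_s) has mean 0. By the Itô isometry:
  Var( int_0^t f(s) dB_s ) = E[ (int_0^t f(s) dB_s)^2 ] = int_0^t f(s)^2 ds.
Here f(s) = -4*s/3 - 6/5, so f(s)^2 = 4*(10*s + 9)^2/225. Integrate:
  int_0^t (4*(10*s + 9)^2/225) ds = 4*t*(100*t^2 + 270*t + 243)/675.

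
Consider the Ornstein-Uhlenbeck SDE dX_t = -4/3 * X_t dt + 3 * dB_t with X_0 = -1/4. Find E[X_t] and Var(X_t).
E[X_t] = -exp(-4*t/3)/4; Var(X_t) = 27/8 - 27*exp(-8*t/3)/8

The OU SDE dX = -theta X dt + sigma dB admits the integrating factor exp(theta t): d(exp(theta t) X_t) = sigma exp(theta t) dB_t. Integrating from 0 to t:
  X_t = x_0 * exp(-theta t) + sigma * int_0^t exp(-theta (t-s)) dB_s.
The Itô integral has mean 0 and (by the Itô isometry) variance sigma^2 * int_0^t exp(-2 theta (t - s)) ds = sigma^2 * (1 - exp(-2 theta t)) / (2 theta).
With theta = 4/3, sigma = 3, x_0 = -1/4:
  E[X_t] = -1/4 * exp(-4/3 t) = -exp(-4*t/3)/4
  Var(X_t) = (3)^2 * (1 - exp(-2*4/3 t)) / (2 * 4/3) = 27/8 - 27*exp(-8*t/3)/8.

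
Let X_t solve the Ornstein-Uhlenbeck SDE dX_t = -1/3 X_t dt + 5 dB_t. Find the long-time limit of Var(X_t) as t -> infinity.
lim Var(X_t) = 75/2

The OU SDE dX = -theta X dt + sigma dB admits the integrating factor exp(theta t): d(exp(theta t) X_t) = sigma exp(theta t) dB_t. Integrating from 0 to t gives X_t = x_0 * exp(-theta t) + sigma * int_0^t exp(-theta (t-s)) dB_s for any initial x_0. The Itô integral has variance (by the Itô isometry) sigma^2 * int_0^t exp(-2 theta (t - s)) ds = sigma^2 * (1 - exp(-2 theta t)) / (2 theta), independent of x_0.
With theta = 1/3, sigma = 5:
  Var(X_t) = (5)^2 * (1 - exp(-2*1/3 t)) / (2 * 1/3) = 75/2 - 75*exp(-2*t/3)/2.
As t -> infinity, exp(-2*1/3 t) -> 0, so the stationary variance is sigma^2 / (2 theta) = 75/2.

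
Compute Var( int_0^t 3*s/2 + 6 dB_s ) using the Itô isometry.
Var = 3*t*(t^2 + 12*t + 48)/4

The Itô integral of a deterministic integrand f(s) has mean 0 because each increment f(s) * (B_{s+ds} - B_s) has mean 0. By the Itô isometry:
  Var( int_0^t f(s) dB_s ) = E[ (int_0^t f(s) dB_s)^2 ] = int_0^t f(s)^2 ds.
Here f(s) = 3*s/2 + 6, so f(s)^2 = 9*(s + 4)^2/4. Integrate:
  int_0^t (9*(s + 4)^2/4) ds = 3*t*(t^2 + 12*t + 48)/4.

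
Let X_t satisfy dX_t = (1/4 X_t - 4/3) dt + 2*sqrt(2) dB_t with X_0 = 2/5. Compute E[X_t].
E[X_t] = 16/3 - 74*exp(t/4)/15

Taking expectations and using E[dB_t] = 0, the mean m(t) = E[X_t] satisfies the ODE m'(t) = a m(t) + b with m(0) = x_0. With a = 1/4, b = -4/3, x_0 = 2/5, the solution is
  m(t) = x_0 * exp(a t) + (b/a) * (exp(a t) - 1)
       = (2/5) * exp((1/4) t) + ((-4/3)/(1/4)) * (exp((1/4) t) - 1)
       = 16/3 - 74*exp(t/4)/15.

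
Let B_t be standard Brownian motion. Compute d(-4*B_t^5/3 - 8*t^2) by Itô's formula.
d(-4*B_t^5/3 - 8*t^2) = (-40*B_t^3/3 - 16*t) dt + (-20*B_t^4/3) dB_t

Itô's formula for f(t, x): d f(t, B_t) = (f_t + (1/2) f_xx) dt + f_x dB_t. Compute partials of f(t, x) = -8*t^2 - 4*x^5/3:
  f_t(t,x)  = -16*t
  f_x(t,x)  = -20*x^4/3
  f_xx(t,x) = -80*x^3/3
Assemble drift = f_t + (1/2) f_xx = -16*t - 40*x^3/3 and diffusion = f_x = -20*x^4/3. Substituting x = B_t:
  d(-4*B_t^5/3 - 8*t^2) = (-40*B_t^3/3 - 16*t) dt + (-20*B_t^4/3) dB_t.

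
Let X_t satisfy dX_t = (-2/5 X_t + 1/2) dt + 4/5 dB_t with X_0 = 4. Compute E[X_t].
E[X_t] = 5/4 + 11*exp(-2*t/5)/4

Taking expectations and using E[dB_t] = 0, the mean m(t) = E[X_t] satisfies the ODE m'(t) = a m(t) + b with m(0) = x_0. With a = -2/5, b = 1/2, x_0 = 4, the solution is
  m(t) = x_0 * exp(a t) + (b/a) * (exp(a t) - 1)
       = 4 * exp((-2/5) t) + ((1/2)/(-2/5)) * (exp((-2/5) t) - 1)
       = 5/4 + 11*exp(-2*t/5)/4.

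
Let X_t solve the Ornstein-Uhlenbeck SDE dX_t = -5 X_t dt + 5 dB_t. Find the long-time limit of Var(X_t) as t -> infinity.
lim Var(X_t) = 5/2

The OU SDE dX = -theta X dt + sigma dB admits the integrating factor exp(theta t): d(exp(theta t) X_t) = sigma exp(theta t) dB_t. Integrating from 0 to t gives X_t = x_0 * exp(-theta t) + sigma * int_0^t exp(-theta (t-s)) dB_s for any initial x_0. The Itô integral has variance (by the Itô isometry) sigma^2 * int_0^t exp(-2 theta (t - s)) ds = sigma^2 * (1 - exp(-2 theta t)) / (2 theta), independent of x_0.
With theta = 5, sigma = 5:
  Var(X_t) = (5)^2 * (1 - exp(-2*5 t)) / (2 * 5) = 5/2 - 5*exp(-10*t)/2.
As t -> infinity, exp(-2*5 t) -> 0, so the stationary variance is sigma^2 / (2 theta) = 5/2.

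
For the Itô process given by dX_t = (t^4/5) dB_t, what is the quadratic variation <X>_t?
<X>_t = t^9/225

For an Itô process dX_t = a(t) dt + b(t) dB_t, the quadratic variation is <X>_t = int_0^t b(s)^2 ds (the drift term does not contribute). Here b(s) = s^4/5, so
  b(s)^2 = s^8/25.
Integrating from 0 to t:
  <X>_t = int_0^t (s^8/25) ds = t^9/225.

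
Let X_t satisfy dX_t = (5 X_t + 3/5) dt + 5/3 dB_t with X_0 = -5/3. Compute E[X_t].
E[X_t] = -116*exp(5*t)/75 - 3/25

Taking expectations and using E[dB_t] = 0, the mean m(t) = E[X_t] satisfies the ODE m'(t) = a m(t) + b with m(0) = x_0. With a = 5, b = 3/5, x_0 = -5/3, the solution is
  m(t) = x_0 * exp(a t) + (b/a) * (exp(a t) - 1)
       = (-5/3) * exp(5 t) + ((3/5)/5) * (exp(5 t) - 1)
       = -116*exp(5*t)/75 - 3/25.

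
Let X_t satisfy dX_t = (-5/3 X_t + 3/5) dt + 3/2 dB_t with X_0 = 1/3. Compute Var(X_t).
Var(X_t) = 27/40 - 27*exp(-10*t/3)/40

The variance V(t) = Var(X_t) satisfies V'(t) = 2 a V(t) + c^2 with V(0) = 0 (drift coefficient is linear in X, diffusion is constant). With a = -5/3, c = 3/2, the solution is
  V(t) = (c^2 / (2 a)) * (exp(2 a t) - 1)
       = ((3/2)^2 / (2*(-5/3))) * (exp((-10/3) t) - 1)
       = 27/40 - 27*exp(-10*t/3)/40.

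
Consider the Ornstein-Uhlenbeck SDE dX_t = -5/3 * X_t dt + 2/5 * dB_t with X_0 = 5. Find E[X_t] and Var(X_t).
E[X_t] = 5*exp(-5*t/3); Var(X_t) = 6/125 - 6*exp(-10*t/3)/125

The OU SDE dX = -theta X dt + sigma dB admits the integrating factor exp(theta t): d(exp(theta t) X_t) = sigma exp(theta t) dB_t. Integrating from 0 to t:
  X_t = x_0 * exp(-theta t) + sigma * int_0^t exp(-theta (t-s)) dB_s.
The Itô integral has mean 0 and (by the Itô isometry) variance sigma^2 * int_0^t exp(-2 theta (t - s)) ds = sigma^2 * (1 - exp(-2 theta t)) / (2 theta).
With theta = 5/3, sigma = 2/5, x_0 = 5:
  E[X_t] = 5 * exp(-5/3 t) = 5*exp(-5*t/3)
  Var(X_t) = (2/5)^2 * (1 - exp(-2*5/3 t)) / (2 * 5/3) = 6/125 - 6*exp(-10*t/3)/125.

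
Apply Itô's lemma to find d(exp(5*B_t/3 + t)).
d(exp(5*B_t/3 + t)) = (43*exp(5*B_t/3 + t)/18) dt + (5*exp(5*B_t/3 + t)/3) dB_t

Itô's formula for f(t, x): d f(t, B_t) = (f_t + (1/2) f_xx) dt + f_x dB_t. Compute partials of f(t, x) = exp(t + 5*x/3):
  f_t(t,x)  = exp(t + 5*x/3)
  f_x(t,x)  = 5*exp(t + 5*x/3)/3
  f_xx(t,x) = 25*exp(t + 5*x/3)/9
Assemble drift = f_t + (1/2) f_xx = 43*exp(t + 5*x/3)/18 and diffusion = f_x = 5*exp(t + 5*x/3)/3. Substituting x = B_t:
  d(exp(5*B_t/3 + t)) = (43*exp(5*B_t/3 + t)/18) dt + (5*exp(5*B_t/3 + t)/3) dB_t.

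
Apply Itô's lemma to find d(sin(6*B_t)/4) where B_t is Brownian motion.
d(sin(6*B_t)/4) = (-9*sin(6*B_t)/2) dt + (3*cos(6*B_t)/2) dB_t

Itô's formula for f(B_t) gives d f(B_t) = f'(B_t) dB_t + (1/2) f''(B_t) dt. Compute derivatives of f(x) = sin(6*x)/4:
  f'(x)  = 3*cos(6*x)/2
  f''(x) = -9*sin(6*x)
Substitute x = B_t and multiply the f'' term by 1/2:
  drift     = (1/2) * (-9*sin(6*x)) evaluated at B_t = -9*sin(6*B_t)/2
  diffusion = (3*cos(6*x)/2) evaluated at B_t = 3*cos(6*B_t)/2
Therefore d(sin(6*B_t)/4) = (-9*sin(6*B_t)/2) dt + (3*cos(6*B_t)/2) dB_t.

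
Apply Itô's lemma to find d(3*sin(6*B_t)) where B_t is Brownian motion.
d(3*sin(6*B_t)) = (-54*sin(6*B_t)) dt + (18*cos(6*B_t)) dB_t

Itô's formula for f(B_t) gives d f(B_t) = f'(B_t) dB_t + (1/2) f''(B_t) dt. Compute derivatives of f(x) = 3*sin(6*x):
  f'(x)  = 18*cos(6*x)
  f''(x) = -108*sin(6*x)
Substitute x = B_t and multiply the f'' term by 1/2:
  drift     = (1/2) * (-108*sin(6*x)) evaluated at B_t = -54*sin(6*B_t)
  diffusion = (18*cos(6*x)) evaluated at B_t = 18*cos(6*B_t)
Therefore d(3*sin(6*B_t)) = (-54*sin(6*B_t)) dt + (18*cos(6*B_t)) dB_t.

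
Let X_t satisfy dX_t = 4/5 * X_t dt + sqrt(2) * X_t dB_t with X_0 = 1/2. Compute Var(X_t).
Var(X_t) = (exp(2*t) - 1)*exp(8*t/5)/4

For GBM dX = mu X dt + sigma X dB with X_0 = x_0, apply Itô to Y = log X: dY = (mu - sigma^2/2) dt + sigma dB, so Y_t = log(x_0) + (mu - sigma^2/2) t + sigma B_t and hence X_t = x_0 * exp((mu - sigma^2/2) t + sigma B_t).
With mu = 4/5, sigma = sqrt(2), x_0 = 1/2, this gives:
  X_t = 1/2 * exp((-1/5) * t + (sqrt(2)) * B_t).
Since sigma*B_t ~ Normal(0, sigma^2 t), E[exp(sigma*B_t)] = exp(sigma^2 t / 2); so E[X_t] = x_0 * exp((mu - sigma^2/2) t) * exp(sigma^2 t / 2) = x_0 * exp(mu t) = exp(4*t/5)/2.
Var(X_t) = E[X_t^2] - (E[X_t])^2 = x_0^2 * exp(2 mu t) * (exp(sigma^2 t) - 1) = (exp(2*t) - 1)*exp(8*t/5)/4.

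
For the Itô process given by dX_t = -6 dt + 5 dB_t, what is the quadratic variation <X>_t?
<X>_t = 25*t

For an Itô process dX_t = a(t) dt + b(t) dB_t, the quadratic variation is <X>_t = int_0^t b(s)^2 ds (the drift term does not contribute). Here b(s) = 5, so
  b(s)^2 = 25.
Integrating from 0 to t:
  <X>_t = int_0^t (25) ds = 25*t.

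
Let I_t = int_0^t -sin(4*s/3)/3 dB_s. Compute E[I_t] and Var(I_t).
E[I_t] = 0; Var(I_t) = t/18 - sin(4*t/3)*cos(4*t/3)/24

The Itô integral of a deterministic integrand f(s) has mean 0 because each increment f(s) * (B_{s+ds} - B_s) has mean 0. By the Itô isometry:
  Var( int_0^t f(s) dB_s ) = E[ (int_0^t f(s) dB_s)^2 ] = int_0^t f(s)^2 ds.
Here f(s) = -sin(4*s/3)/3, so f(s)^2 = sin(4*s/3)^2/9. Integrate:
  int_0^t (sin(4*s/3)^2/9) ds = t/18 - sin(4*t/3)*cos(4*t/3)/24.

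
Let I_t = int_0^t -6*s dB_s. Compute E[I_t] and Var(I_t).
E[I_t] = 0; Var(I_t) = 12*t^3

The Itô integral of a deterministic integrand f(s) has mean 0 because each increment f(s) * (B_{s+ds} - B_s) has mean 0. By the Itô isometry:
  Var( int_0^t f(s) dB_s ) = E[ (int_0^t f(s) dB_s)^2 ] = int_0^t f(s)^2 ds.
Here f(s) = -6*s, so f(s)^2 = 36*s^2. Integrate:
  int_0^t (36*s^2) ds = 12*t^3.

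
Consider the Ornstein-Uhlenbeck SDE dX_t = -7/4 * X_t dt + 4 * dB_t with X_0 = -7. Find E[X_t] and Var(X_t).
E[X_t] = -7*exp(-7*t/4); Var(X_t) = 32/7 - 32*exp(-7*t/2)/7

The OU SDE dX = -theta X dt + sigma dB admits the integrating factor exp(theta t): d(exp(theta t) X_t) = sigma exp(theta t) dB_t. Integrating from 0 to t:
  X_t = x_0 * exp(-theta t) + sigma * int_0^t exp(-theta (t-s)) dB_s.
The Itô integral has mean 0 and (by the Itô isometry) variance sigma^2 * int_0^t exp(-2 theta (t - s)) ds = sigma^2 * (1 - exp(-2 theta t)) / (2 theta).
With theta = 7/4, sigma = 4, x_0 = -7:
  E[X_t] = -7 * exp(-7/4 t) = -7*exp(-7*t/4)
  Var(X_t) = (4)^2 * (1 - exp(-2*7/4 t)) / (2 * 7/4) = 32/7 - 32*exp(-7*t/2)/7.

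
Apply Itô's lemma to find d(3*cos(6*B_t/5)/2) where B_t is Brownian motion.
d(3*cos(6*B_t/5)/2) = (-27*cos(6*B_t/5)/25) dt + (-9*sin(6*B_t/5)/5) dB_t

Itô's formula for f(B_t) gives d f(B_t) = f'(B_t) dB_t + (1/2) f''(B_t) dt. Compute derivatives of f(x) = 3*cos(6*x/5)/2:
  f'(x)  = -9*sin(6*x/5)/5
  f''(x) = -54*cos(6*x/5)/25
Substitute x = B_t and multiply the f'' term by 1/2:
  drift     = (1/2) * (-54*cos(6*x/5)/25) evaluated at B_t = -27*cos(6*B_t/5)/25
  diffusion = (-9*sin(6*x/5)/5) evaluated at B_t = -9*sin(6*B_t/5)/5
Therefore d(3*cos(6*B_t/5)/2) = (-27*cos(6*B_t/5)/25) dt + (-9*sin(6*B_t/5)/5) dB_t.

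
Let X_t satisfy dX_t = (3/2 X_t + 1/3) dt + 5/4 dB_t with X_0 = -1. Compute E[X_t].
E[X_t] = -7*exp(3*t/2)/9 - 2/9

Taking expectations and using E[dB_t] = 0, the mean m(t) = E[X_t] satisfies the ODE m'(t) = a m(t) + b with m(0) = x_0. With a = 3/2, b = 1/3, x_0 = -1, the solution is
  m(t) = x_0 * exp(a t) + (b/a) * (exp(a t) - 1)
       = (-1) * exp((3/2) t) + ((1/3)/(3/2)) * (exp((3/2) t) - 1)
       = -7*exp(3*t/2)/9 - 2/9.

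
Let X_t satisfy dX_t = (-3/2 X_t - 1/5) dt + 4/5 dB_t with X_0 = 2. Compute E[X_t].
E[X_t] = -2/15 + 32*exp(-3*t/2)/15

Taking expectations and using E[dB_t] = 0, the mean m(t) = E[X_t] satisfies the ODE m'(t) = a m(t) + b with m(0) = x_0. With a = -3/2, b = -1/5, x_0 = 2, the solution is
  m(t) = x_0 * exp(a t) + (b/a) * (exp(a t) - 1)
       = 2 * exp((-3/2) t) + ((-1/5)/(-3/2)) * (exp((-3/2) t) - 1)
       = -2/15 + 32*exp(-3*t/2)/15.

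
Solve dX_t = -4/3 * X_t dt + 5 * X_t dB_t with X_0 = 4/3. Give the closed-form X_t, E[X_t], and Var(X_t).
X_t = 4/3 * exp((-83/6) t + (5) B_t); E[X_t] = 4*exp(-4*t/3)/3; Var(X_t) = (16*exp(25*t) - 16)*exp(-8*t/3)/9

For GBM dX = mu X dt + sigma X dB with X_0 = x_0, apply Itô to Y = log X: dY = (mu - sigma^2/2) dt + sigma dB, so Y_t = log(x_0) + (mu - sigma^2/2) t + sigma B_t and hence X_t = x_0 * exp((mu - sigma^2/2) t + sigma B_t).
With mu = -4/3, sigma = 5, x_0 = 4/3, this gives:
  X_t = 4/3 * exp((-83/6) * t + (5) * B_t).
Since sigma*B_t ~ Normal(0, sigma^2 t), E[exp(sigma*B_t)] = exp(sigma^2 t / 2); so E[X_t] = x_0 * exp((mu - sigma^2/2) t) * exp(sigma^2 t / 2) = x_0 * exp(mu t) = 4*exp(-4*t/3)/3.
Var(X_t) = E[X_t^2] - (E[X_t])^2 = x_0^2 * exp(2 mu t) * (exp(sigma^2 t) - 1) = (16*exp(25*t) - 16)*exp(-8*t/3)/9.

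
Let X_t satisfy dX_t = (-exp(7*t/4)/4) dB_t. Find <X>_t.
<X>_t = exp(7*t/2)/56 - 1/56

For an Itô process dX_t = a(t) dt + b(t) dB_t, the quadratic variation is <X>_t = int_0^t b(s)^2 ds (the drift term does not contribute). Here b(s) = -exp(7*s/4)/4, so
  b(s)^2 = exp(7*s/2)/16.
Integrating from 0 to t:
  <X>_t = int_0^t (exp(7*s/2)/16) ds = exp(7*t/2)/56 - 1/56.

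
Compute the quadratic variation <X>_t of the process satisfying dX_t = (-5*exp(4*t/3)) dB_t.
<X>_t = 75*exp(8*t/3)/8 - 75/8

For an Itô process dX_t = a(t) dt + b(t) dB_t, the quadratic variation is <X>_t = int_0^t b(s)^2 ds (the drift term does not contribute). Here b(s) = -5*exp(4*s/3), so
  b(s)^2 = 25*exp(8*s/3).
Integrating from 0 to t:
  <X>_t = int_0^t (25*exp(8*s/3)) ds = 75*exp(8*t/3)/8 - 75/8.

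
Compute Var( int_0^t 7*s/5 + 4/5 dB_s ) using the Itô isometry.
Var = t*(49*t^2 + 84*t + 48)/75

The Itô integral of a deterministic integrand f(s) has mean 0 because each increment f(s) * (B_{s+ds} - B_s) has mean 0. By the Itô isometry:
  Var( int_0^t f(s) dB_s ) = E[ (int_0^t f(s) dB_s)^2 ] = int_0^t f(s)^2 ds.
Here f(s) = 7*s/5 + 4/5, so f(s)^2 = (7*s + 4)^2/25. Integrate:
  int_0^t ((7*s + 4)^2/25) ds = t*(49*t^2 + 84*t + 48)/75.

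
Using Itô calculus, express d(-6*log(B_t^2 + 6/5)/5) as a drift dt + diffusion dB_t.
d(-6*log(B_t^2 + 6/5)/5) = (6*(5*B_t^2 - 6)/(5*B_t^2 + 6)^2) dt + (-12*B_t/(5*B_t^2 + 6)) dB_t

Itô's formula for f(B_t) gives d f(B_t) = f'(B_t) dB_t + (1/2) f''(B_t) dt. Compute derivatives of f(x) = -6*log(x^2 + 6/5)/5:
  f'(x)  = -12*x/(5*x^2 + 6)
  f''(x) = 12*(5*x^2 - 6)/(5*x^2 + 6)^2
Substitute x = B_t and multiply the f'' term by 1/2:
  drift     = (1/2) * (12*(5*x^2 - 6)/(5*x^2 + 6)^2) evaluated at B_t = 6*(5*B_t^2 - 6)/(5*B_t^2 + 6)^2
  diffusion = (-12*x/(5*x^2 + 6)) evaluated at B_t = -12*B_t/(5*B_t^2 + 6)
Therefore d(-6*log(B_t^2 + 6/5)/5) = (6*(5*B_t^2 - 6)/(5*B_t^2 + 6)^2) dt + (-12*B_t/(5*B_t^2 + 6)) dB_t.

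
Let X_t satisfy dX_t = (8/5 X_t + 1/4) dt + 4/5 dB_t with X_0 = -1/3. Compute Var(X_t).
Var(X_t) = exp(16*t/5)/5 - 1/5

The variance V(t) = Var(X_t) satisfies V'(t) = 2 a V(t) + c^2 with V(0) = 0 (drift coefficient is linear in X, diffusion is constant). With a = 8/5, c = 4/5, the solution is
  V(t) = (c^2 / (2 a)) * (exp(2 a t) - 1)
       = ((4/5)^2 / (2*(8/5))) * (exp((16/5) t) - 1)
       = exp(16*t/5)/5 - 1/5.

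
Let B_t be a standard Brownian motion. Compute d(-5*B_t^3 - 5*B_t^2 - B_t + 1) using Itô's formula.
d(-5*B_t^3 - 5*B_t^2 - B_t + 1) = (-15*B_t - 5) dt + (-15*B_t^2 - 10*B_t - 1) dB_t

Itô's formula for f(B_t) gives d f(B_t) = f'(B_t) dB_t + (1/2) f''(B_t) dt. Compute derivatives of f(x) = -5*x^3 - 5*x^2 - x + 1:
  f'(x)  = -15*x^2 - 10*x - 1
  f''(x) = -30*x - 10
Substitute x = B_t and multiply the f'' term by 1/2:
  drift     = (1/2) * (-30*x - 10) evaluated at B_t = -15*B_t - 5
  diffusion = (-15*x^2 - 10*x - 1) evaluated at B_t = -15*B_t^2 - 10*B_t - 1
Therefore d(-5*B_t^3 - 5*B_t^2 - B_t + 1) = (-15*B_t - 5) dt + (-15*B_t^2 - 10*B_t - 1) dB_t.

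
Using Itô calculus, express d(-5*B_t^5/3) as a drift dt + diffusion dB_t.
d(-5*B_t^5/3) = (-50*B_t^3/3) dt + (-25*B_t^4/3) dB_t

Itô's formula for f(B_t) gives d f(B_t) = f'(B_t) dB_t + (1/2) f''(B_t) dt. Compute derivatives of f(x) = -5*x^5/3:
  f'(x)  = -25*x^4/3
  f''(x) = -100*x^3/3
Substitute x = B_t and multiply the f'' term by 1/2:
  drift     = (1/2) * (-100*x^3/3) evaluated at B_t = -50*B_t^3/3
  diffusion = (-25*x^4/3) evaluated at B_t = -25*B_t^4/3
Therefore d(-5*B_t^5/3) = (-50*B_t^3/3) dt + (-25*B_t^4/3) dB_t.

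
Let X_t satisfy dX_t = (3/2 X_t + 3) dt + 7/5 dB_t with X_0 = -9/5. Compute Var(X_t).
Var(X_t) = 49*exp(3*t)/75 - 49/75

The variance V(t) = Var(X_t) satisfies V'(t) = 2 a V(t) + c^2 with V(0) = 0 (drift coefficient is linear in X, diffusion is constant). With a = 3/2, c = 7/5, the solution is
  V(t) = (c^2 / (2 a)) * (exp(2 a t) - 1)
       = ((7/5)^2 / (2*(3/2))) * (exp(3 t) - 1)
       = 49*exp(3*t)/75 - 49/75.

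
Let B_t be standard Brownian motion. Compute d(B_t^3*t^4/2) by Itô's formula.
d(B_t^3*t^4/2) = (B_t*t^3*(4*B_t^2 + 3*t)/2) dt + (3*B_t^2*t^4/2) dB_t

Itô's formula for f(t, x): d f(t, B_t) = (f_t + (1/2) f_xx) dt + f_x dB_t. Compute partials of f(t, x) = t^4*x^3/2:
  f_t(t,x)  = 2*t^3*x^3
  f_x(t,x)  = 3*t^4*x^2/2
  f_xx(t,x) = 3*t^4*x
Assemble drift = f_t + (1/2) f_xx = t^3*x*(3*t + 4*x^2)/2 and diffusion = f_x = 3*t^4*x^2/2. Substituting x = B_t:
  d(B_t^3*t^4/2) = (B_t*t^3*(4*B_t^2 + 3*t)/2) dt + (3*B_t^2*t^4/2) dB_t.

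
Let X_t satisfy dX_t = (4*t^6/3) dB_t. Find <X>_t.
<X>_t = 16*t^13/117

For an Itô process dX_t = a(t) dt + b(t) dB_t, the quadratic variation is <X>_t = int_0^t b(s)^2 ds (the drift term does not contribute). Here b(s) = 4*s^6/3, so
  b(s)^2 = 16*s^12/9.
Integrating from 0 to t:
  <X>_t = int_0^t (16*s^12/9) ds = 16*t^13/117.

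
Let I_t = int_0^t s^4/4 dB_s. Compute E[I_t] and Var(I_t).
E[I_t] = 0; Var(I_t) = t^9/144

The Itô integral of a deterministic integrand f(s) has mean 0 because each increment f(s) * (B_{s+ds} - B_s) has mean 0. By the Itô isometry:
  Var( int_0^t f(s) dB_s ) = E[ (int_0^t f(s) dB_s)^2 ] = int_0^t f(s)^2 ds.
Here f(s) = s^4/4, so f(s)^2 = s^8/16. Integrate:
  int_0^t (s^8/16) ds = t^9/144.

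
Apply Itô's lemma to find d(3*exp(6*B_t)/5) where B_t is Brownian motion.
d(3*exp(6*B_t)/5) = (54*exp(6*B_t)/5) dt + (18*exp(6*B_t)/5) dB_t

Itô's formula for f(B_t) gives d f(B_t) = f'(B_t) dB_t + (1/2) f''(B_t) dt. Compute derivatives of f(x) = 3*exp(6*x)/5:
  f'(x)  = 18*exp(6*x)/5
  f''(x) = 108*exp(6*x)/5
Substitute x = B_t and multiply the f'' term by 1/2:
  drift     = (1/2) * (108*exp(6*x)/5) evaluated at B_t = 54*exp(6*B_t)/5
  diffusion = (18*exp(6*x)/5) evaluated at B_t = 18*exp(6*B_t)/5
Therefore d(3*exp(6*B_t)/5) = (54*exp(6*B_t)/5) dt + (18*exp(6*B_t)/5) dB_t.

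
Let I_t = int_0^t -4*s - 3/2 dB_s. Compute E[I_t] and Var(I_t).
E[I_t] = 0; Var(I_t) = t*(64*t^2 + 72*t + 27)/12

The Itô integral of a deterministic integrand f(s) has mean 0 because each increment f(s) * (B_{s+ds} - B_s) has mean 0. By the Itô isometry:
  Var( int_0^t f(s) dB_s ) = E[ (int_0^t f(s) dB_s)^2 ] = int_0^t f(s)^2 ds.
Here f(s) = -4*s - 3/2, so f(s)^2 = (8*s + 3)^2/4. Integrate:
  int_0^t ((8*s + 3)^2/4) ds = t*(64*t^2 + 72*t + 27)/12.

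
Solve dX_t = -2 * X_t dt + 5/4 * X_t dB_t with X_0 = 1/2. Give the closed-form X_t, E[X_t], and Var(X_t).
X_t = 1/2 * exp((-89/32) t + (5/4) B_t); E[X_t] = exp(-2*t)/2; Var(X_t) = (exp(25*t/16) - 1)*exp(-4*t)/4

For GBM dX = mu X dt + sigma X dB with X_0 = x_0, apply Itô to Y = log X: dY = (mu - sigma^2/2) dt + sigma dB, so Y_t = log(x_0) + (mu - sigma^2/2) t + sigma B_t and hence X_t = x_0 * exp((mu - sigma^2/2) t + sigma B_t).
With mu = -2, sigma = 5/4, x_0 = 1/2, this gives:
  X_t = 1/2 * exp((-89/32) * t + (5/4) * B_t).
Since sigma*B_t ~ Normal(0, sigma^2 t), E[exp(sigma*B_t)] = exp(sigma^2 t / 2); so E[X_t] = x_0 * exp((mu - sigma^2/2) t) * exp(sigma^2 t / 2) = x_0 * exp(mu t) = exp(-2*t)/2.
Var(X_t) = E[X_t^2] - (E[X_t])^2 = x_0^2 * exp(2 mu t) * (exp(sigma^2 t) - 1) = (exp(25*t/16) - 1)*exp(-4*t)/4.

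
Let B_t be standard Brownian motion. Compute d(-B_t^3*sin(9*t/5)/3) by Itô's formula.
d(-B_t^3*sin(9*t/5)/3) = (-B_t*(3*B_t^2*cos(9*t/5)/5 + sin(9*t/5))) dt + (-B_t^2*sin(9*t/5)) dB_t

Itô's formula for f(t, x): d f(t, B_t) = (f_t + (1/2) f_xx) dt + f_x dB_t. Compute partials of f(t, x) = -x^3*sin(9*t/5)/3:
  f_t(t,x)  = -3*x^3*cos(9*t/5)/5
  f_x(t,x)  = -x^2*sin(9*t/5)
  f_xx(t,x) = -2*x*sin(9*t/5)
Assemble drift = f_t + (1/2) f_xx = -x*(3*x^2*cos(9*t/5)/5 + sin(9*t/5)) and diffusion = f_x = -x^2*sin(9*t/5). Substituting x = B_t:
  d(-B_t^3*sin(9*t/5)/3) = (-B_t*(3*B_t^2*cos(9*t/5)/5 + sin(9*t/5))) dt + (-B_t^2*sin(9*t/5)) dB_t.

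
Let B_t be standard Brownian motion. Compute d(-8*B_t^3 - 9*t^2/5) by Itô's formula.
d(-8*B_t^3 - 9*t^2/5) = (-24*B_t - 18*t/5) dt + (-24*B_t^2) dB_t

Itô's formula for f(t, x): d f(t, B_t) = (f_t + (1/2) f_xx) dt + f_x dB_t. Compute partials of f(t, x) = -9*t^2/5 - 8*x^3:
  f_t(t,x)  = -18*t/5
  f_x(t,x)  = -24*x^2
  f_xx(t,x) = -48*x
Assemble drift = f_t + (1/2) f_xx = -18*t/5 - 24*x and diffusion = f_x = -24*x^2. Substituting x = B_t:
  d(-8*B_t^3 - 9*t^2/5) = (-24*B_t - 18*t/5) dt + (-24*B_t^2) dB_t.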